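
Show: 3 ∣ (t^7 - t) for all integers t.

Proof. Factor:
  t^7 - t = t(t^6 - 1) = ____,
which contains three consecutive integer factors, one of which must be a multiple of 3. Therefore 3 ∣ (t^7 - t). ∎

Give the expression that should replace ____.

(t - 1)t(t + 1)(t^4 + t^2 + 1)

t^6 - 1 = (t^2 - 1)(t^4 + t^2 + 1), and t^2 - 1 = (t-1)(t+1).
So t(t^6 - 1) = (t - 1)t(t + 1)(t^4 + t^2 + 1).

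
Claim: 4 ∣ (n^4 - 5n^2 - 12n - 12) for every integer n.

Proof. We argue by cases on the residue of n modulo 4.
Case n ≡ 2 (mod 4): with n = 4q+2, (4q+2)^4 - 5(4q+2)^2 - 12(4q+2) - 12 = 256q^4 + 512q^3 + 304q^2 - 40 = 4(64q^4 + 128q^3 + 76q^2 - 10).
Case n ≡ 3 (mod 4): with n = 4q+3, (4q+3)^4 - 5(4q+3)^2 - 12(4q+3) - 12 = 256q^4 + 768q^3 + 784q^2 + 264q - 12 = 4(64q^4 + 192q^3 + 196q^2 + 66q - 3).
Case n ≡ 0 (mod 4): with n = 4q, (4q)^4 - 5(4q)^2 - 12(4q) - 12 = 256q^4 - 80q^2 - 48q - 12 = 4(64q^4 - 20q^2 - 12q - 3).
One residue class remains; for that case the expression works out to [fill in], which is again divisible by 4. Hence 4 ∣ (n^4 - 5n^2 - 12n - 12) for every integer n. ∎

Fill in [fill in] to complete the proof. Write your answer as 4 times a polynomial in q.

4(64q^4 + 64q^3 + 4q^2 - 18q - 7)

The residues treated are {2, 3, 0}, so the missing case is n ≡ 1 (mod 4); write n = 4q+1.
Then (4q+1)^4 - 5(4q+1)^2 - 12(4q+1) - 12 = 256q^4 + 256q^3 + 16q^2 - 72q - 28 = 4(64q^4 + 64q^3 + 4q^2 - 18q - 7).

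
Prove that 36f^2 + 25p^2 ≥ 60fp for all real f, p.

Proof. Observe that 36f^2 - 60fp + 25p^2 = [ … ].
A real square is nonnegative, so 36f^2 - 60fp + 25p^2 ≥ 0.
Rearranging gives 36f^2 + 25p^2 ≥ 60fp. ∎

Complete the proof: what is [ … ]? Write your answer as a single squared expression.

(6f - 5p)^2

36f^2 - 60fp + 25p^2 is a perfect-square trinomial: the outer terms are (6f)^2 and (5p)^2, and the cross term is -2·6f·5p.
So 36f^2 - 60fp + 25p^2 = (6f - 5p)^2 ≥ 0.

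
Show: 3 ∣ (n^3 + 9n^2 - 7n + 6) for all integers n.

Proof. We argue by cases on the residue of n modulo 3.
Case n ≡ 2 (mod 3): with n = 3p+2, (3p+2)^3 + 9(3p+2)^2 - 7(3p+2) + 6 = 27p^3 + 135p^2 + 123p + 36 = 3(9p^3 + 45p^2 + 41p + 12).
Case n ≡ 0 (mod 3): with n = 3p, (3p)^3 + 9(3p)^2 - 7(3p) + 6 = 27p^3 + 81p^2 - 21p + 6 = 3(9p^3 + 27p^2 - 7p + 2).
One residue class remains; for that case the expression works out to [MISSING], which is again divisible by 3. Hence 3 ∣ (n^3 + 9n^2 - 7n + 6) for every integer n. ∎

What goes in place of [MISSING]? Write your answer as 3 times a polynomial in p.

3(9p^3 + 36p^2 + 14p + 3)

The residues treated are {2, 0}, so the missing case is n ≡ 1 (mod 3); write n = 3p+1.
Then (3p+1)^3 + 9(3p+1)^2 - 7(3p+1) + 6 = 27p^3 + 108p^2 + 42p + 9 = 3(9p^3 + 36p^2 + 14p + 3).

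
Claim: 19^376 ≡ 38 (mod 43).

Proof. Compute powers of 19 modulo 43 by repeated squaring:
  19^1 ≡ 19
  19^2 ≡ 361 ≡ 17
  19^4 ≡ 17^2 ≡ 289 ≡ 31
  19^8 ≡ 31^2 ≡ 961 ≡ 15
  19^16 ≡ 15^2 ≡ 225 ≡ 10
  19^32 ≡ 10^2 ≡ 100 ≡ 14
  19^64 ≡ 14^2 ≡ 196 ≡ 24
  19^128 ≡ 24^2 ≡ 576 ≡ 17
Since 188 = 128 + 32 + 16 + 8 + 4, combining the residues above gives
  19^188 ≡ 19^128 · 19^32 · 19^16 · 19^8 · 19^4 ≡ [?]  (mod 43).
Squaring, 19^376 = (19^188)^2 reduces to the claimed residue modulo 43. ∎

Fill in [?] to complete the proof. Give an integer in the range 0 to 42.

Multiply the listed residues: 17 · 14 · 10 · 15 · 31 = 238 → 2380 → 35700 → 1106700.
Reducing modulo 43: 1106700 = 25737·43 + 9, so 19^188 ≡ 9.

9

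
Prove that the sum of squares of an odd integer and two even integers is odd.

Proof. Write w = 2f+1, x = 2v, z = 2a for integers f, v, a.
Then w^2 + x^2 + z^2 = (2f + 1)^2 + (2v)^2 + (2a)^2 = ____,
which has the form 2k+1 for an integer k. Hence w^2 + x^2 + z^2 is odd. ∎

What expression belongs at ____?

2(2a^2 + 2f^2 + 2f + 2v^2) + 1

Expanding: (2f + 1)^2 + (2v)^2 + (2a)^2 = 4a^2 + 4f^2 + 4f + 4v^2 + 1.
Every term except the constant is even, so this is 2(2a^2 + 2f^2 + 2f + 2v^2) + 1,
and 2a^2 + 2f^2 + 2f + 2v^2 ∈ ℤ gives the required form.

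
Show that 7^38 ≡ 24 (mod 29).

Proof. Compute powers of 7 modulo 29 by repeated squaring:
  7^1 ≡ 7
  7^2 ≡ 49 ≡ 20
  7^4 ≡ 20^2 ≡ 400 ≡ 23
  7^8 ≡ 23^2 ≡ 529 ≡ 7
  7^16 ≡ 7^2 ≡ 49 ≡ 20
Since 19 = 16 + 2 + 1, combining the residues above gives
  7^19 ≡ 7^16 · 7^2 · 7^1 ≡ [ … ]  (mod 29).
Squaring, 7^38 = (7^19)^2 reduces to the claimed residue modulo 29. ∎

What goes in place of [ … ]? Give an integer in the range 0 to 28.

Multiply the listed residues: 20 · 20 · 7 = 400 → 2800.
Reducing modulo 29: 2800 = 96·29 + 16, so 7^19 ≡ 16.

16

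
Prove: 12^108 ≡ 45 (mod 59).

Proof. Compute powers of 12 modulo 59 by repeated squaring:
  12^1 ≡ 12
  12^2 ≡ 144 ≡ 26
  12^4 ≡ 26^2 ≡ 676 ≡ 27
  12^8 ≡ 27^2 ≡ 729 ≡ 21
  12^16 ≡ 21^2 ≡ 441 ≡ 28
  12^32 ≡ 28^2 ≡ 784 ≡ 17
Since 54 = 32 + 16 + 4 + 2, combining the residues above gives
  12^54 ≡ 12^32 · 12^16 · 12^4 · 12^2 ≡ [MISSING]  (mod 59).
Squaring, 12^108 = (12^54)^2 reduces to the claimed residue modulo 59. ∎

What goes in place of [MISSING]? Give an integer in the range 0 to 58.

35

Multiply the listed residues: 17 · 28 · 27 · 26 = 476 → 12852 → 334152.
Reducing modulo 59: 334152 = 5663·59 + 35, so 12^54 ≡ 35.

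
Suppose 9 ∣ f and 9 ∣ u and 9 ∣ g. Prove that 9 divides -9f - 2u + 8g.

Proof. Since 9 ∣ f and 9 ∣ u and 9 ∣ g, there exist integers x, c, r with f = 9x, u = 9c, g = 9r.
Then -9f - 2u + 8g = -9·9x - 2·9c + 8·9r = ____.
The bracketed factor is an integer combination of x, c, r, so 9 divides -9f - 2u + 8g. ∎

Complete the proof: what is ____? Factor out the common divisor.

9(-2c + 8r - 9x)

Pull the common 9 out of every term: -9·9x - 2·9c + 8·9r = 9(-2c + 8r - 9x).
-2c + 8r - 9x is an integer, which exhibits the divisibility.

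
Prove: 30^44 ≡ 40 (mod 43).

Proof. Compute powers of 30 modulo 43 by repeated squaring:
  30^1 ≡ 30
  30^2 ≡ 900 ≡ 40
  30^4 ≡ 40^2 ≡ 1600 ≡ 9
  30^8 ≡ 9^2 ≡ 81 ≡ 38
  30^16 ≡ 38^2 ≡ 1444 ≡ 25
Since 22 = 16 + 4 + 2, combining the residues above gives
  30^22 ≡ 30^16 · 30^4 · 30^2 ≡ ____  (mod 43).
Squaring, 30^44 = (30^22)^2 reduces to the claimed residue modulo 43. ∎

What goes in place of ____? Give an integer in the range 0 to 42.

13

Multiply the listed residues: 25 · 9 · 40 = 225 → 9000.
Reducing modulo 43: 9000 = 209·43 + 13, so 30^22 ≡ 13.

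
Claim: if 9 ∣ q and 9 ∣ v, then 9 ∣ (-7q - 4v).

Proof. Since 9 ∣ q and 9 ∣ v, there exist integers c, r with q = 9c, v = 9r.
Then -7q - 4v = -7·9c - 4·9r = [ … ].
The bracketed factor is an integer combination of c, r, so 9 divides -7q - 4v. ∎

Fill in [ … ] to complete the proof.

9(-7c - 4r)

Pull the common 9 out of every term: -7·9c - 4·9r = 9(-7c - 4r).
-7c - 4r is an integer, which exhibits the divisibility.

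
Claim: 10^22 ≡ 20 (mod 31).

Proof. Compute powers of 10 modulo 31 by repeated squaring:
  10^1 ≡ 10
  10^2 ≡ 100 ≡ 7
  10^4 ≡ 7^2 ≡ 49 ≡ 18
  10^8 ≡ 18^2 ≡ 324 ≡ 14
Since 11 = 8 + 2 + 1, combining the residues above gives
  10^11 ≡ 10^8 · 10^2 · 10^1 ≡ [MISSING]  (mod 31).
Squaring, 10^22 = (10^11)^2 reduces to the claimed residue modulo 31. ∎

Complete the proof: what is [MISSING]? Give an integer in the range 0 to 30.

Multiply the listed residues: 14 · 7 · 10 = 98 → 980.
Reducing modulo 31: 980 = 31·31 + 19, so 10^11 ≡ 19.

19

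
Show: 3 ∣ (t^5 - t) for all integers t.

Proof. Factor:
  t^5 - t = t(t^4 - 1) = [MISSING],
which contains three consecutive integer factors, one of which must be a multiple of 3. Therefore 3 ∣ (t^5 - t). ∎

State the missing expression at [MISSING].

t^4 - 1 = (t^2 - 1)(t^2 + 1), and t^2 - 1 = (t-1)(t+1).
So t(t^4 - 1) = (t - 1)t(t + 1)(t^2 + 1).

(t - 1)t(t + 1)(t^2 + 1)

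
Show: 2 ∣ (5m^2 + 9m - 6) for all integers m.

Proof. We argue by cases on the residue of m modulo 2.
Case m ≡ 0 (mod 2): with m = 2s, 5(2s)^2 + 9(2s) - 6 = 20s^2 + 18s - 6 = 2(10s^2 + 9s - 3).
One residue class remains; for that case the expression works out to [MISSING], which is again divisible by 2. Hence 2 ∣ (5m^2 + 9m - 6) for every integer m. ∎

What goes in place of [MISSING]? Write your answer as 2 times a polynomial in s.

2(10s^2 + 19s + 4)

Only m ≡ 1 (mod 2) is unaccounted for. Put m = 2s+1:
5(2s+1)^2 + 9(2s+1) - 6 expands to 20s^2 + 38s + 8,
and factoring out 2 leaves 2(10s^2 + 19s + 4).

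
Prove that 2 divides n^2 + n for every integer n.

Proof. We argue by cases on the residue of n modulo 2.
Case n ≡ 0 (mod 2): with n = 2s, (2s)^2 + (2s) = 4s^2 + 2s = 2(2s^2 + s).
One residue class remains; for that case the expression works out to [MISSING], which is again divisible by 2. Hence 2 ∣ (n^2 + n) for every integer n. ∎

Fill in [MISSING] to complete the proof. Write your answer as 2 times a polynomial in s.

Only n ≡ 1 (mod 2) is unaccounted for. Put n = 2s+1:
(2s+1)^2 + (2s+1) expands to 4s^2 + 6s + 2,
and factoring out 2 leaves 2(2s^2 + 3s + 1).

2(2s^2 + 3s + 1)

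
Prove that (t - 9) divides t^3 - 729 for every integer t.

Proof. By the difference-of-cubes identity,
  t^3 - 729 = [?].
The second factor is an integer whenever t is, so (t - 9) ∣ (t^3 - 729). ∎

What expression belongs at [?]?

Polynomial division of t^3 - 729 by t - 9 leaves remainder 0 and quotient t^2 + 9t + 81.
Hence t^3 - 729 = (t - 9)(t^2 + 9t + 81).

(t - 9)(t^2 + 9t + 81)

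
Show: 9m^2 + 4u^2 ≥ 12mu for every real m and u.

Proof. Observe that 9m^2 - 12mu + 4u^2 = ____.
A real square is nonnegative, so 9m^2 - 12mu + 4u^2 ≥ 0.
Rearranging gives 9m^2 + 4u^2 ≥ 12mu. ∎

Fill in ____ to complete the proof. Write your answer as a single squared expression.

The leading and trailing coefficients are 3^2 and 2^2, and 12 = 2·3·2, so the trinomial is (3m - 2u)^2.
Hence 9m^2 - 12mu + 4u^2 ≥ 0.

(3m - 2u)^2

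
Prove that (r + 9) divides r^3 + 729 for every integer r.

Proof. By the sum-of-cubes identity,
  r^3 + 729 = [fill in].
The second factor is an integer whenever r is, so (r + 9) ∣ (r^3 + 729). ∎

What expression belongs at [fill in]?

(r + 9)(r^2 - 9r + 81)

a^3 + b^3 = (a + b)(a^2 - ab + b^2). With a = r, b = 9:
r^3 + 729 = (r + 9)(r^2 - 9r + 81).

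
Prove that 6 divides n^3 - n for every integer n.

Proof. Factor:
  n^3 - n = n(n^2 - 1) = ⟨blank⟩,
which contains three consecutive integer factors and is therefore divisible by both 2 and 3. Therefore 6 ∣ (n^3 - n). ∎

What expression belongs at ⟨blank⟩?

(n - 1)n(n + 1)

n(n^2 - 1) = n(n - 1)(n + 1) = (n - 1)n(n + 1).
These three factors are consecutive integers, so their product is divisible by 6.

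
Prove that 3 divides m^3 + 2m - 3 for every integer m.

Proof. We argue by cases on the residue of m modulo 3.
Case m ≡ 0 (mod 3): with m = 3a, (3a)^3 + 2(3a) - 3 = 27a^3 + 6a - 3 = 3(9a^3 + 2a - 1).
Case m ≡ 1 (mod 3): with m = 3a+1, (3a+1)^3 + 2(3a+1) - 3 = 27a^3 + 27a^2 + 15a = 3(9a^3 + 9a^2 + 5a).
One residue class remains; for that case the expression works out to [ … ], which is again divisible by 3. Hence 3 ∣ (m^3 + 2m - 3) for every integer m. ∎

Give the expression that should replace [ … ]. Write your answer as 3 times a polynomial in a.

3(9a^3 + 18a^2 + 14a + 3)

The residues treated are {0, 1}, so the missing case is m ≡ 2 (mod 3); write m = 3a+2.
Then (3a+2)^3 + 2(3a+2) - 3 = 27a^3 + 54a^2 + 42a + 9 = 3(9a^3 + 18a^2 + 14a + 3).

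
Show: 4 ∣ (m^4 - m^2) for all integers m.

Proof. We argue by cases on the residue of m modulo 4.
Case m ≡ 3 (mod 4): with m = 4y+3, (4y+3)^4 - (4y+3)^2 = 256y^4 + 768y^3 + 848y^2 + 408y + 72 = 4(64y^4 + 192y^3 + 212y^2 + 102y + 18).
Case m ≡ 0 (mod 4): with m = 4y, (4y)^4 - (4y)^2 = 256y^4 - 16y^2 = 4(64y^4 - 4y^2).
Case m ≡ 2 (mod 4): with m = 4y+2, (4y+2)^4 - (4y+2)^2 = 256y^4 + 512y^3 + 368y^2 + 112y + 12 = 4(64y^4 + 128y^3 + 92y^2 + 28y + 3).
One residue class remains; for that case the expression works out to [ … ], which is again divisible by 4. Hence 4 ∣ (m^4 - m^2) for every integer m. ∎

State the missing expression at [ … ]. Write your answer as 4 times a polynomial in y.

4(64y^4 + 64y^3 + 20y^2 + 2y)

The residues treated are {3, 0, 2}, so the missing case is m ≡ 1 (mod 4); write m = 4y+1.
Then (4y+1)^4 - (4y+1)^2 = 256y^4 + 256y^3 + 80y^2 + 8y = 4(64y^4 + 64y^3 + 20y^2 + 2y).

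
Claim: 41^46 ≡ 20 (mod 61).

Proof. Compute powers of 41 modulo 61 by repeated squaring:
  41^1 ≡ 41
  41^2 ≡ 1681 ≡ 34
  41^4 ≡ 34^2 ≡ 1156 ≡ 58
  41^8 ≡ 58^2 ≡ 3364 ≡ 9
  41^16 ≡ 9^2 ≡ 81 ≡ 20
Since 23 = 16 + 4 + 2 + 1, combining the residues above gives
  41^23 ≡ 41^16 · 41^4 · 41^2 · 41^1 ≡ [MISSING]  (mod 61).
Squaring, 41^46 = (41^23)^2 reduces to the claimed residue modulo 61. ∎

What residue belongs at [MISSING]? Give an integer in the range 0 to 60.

Multiply the listed residues: 20 · 58 · 34 · 41 = 1160 → 39440 → 1617040.
Reducing modulo 61: 1617040 = 26508·61 + 52, so 41^23 ≡ 52.

52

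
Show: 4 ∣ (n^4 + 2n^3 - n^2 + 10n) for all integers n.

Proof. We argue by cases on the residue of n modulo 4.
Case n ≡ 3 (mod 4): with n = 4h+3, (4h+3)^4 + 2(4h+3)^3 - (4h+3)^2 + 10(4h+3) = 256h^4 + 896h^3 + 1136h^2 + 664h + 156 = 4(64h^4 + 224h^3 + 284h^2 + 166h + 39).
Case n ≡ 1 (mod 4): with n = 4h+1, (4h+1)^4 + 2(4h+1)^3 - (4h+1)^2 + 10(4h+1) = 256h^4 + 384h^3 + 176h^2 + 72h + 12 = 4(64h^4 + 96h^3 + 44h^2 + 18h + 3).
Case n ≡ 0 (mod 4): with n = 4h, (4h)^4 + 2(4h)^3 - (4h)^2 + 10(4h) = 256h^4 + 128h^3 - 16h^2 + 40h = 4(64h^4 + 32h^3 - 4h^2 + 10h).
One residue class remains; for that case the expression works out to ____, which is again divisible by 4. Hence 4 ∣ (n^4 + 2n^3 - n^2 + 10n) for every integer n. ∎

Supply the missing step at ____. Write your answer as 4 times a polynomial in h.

The residues treated are {3, 1, 0}, so the missing case is n ≡ 2 (mod 4); write n = 4h+2.
Then (4h+2)^4 + 2(4h+2)^3 - (4h+2)^2 + 10(4h+2) = 256h^4 + 640h^3 + 560h^2 + 248h + 48 = 4(64h^4 + 160h^3 + 140h^2 + 62h + 12).

4(64h^4 + 160h^3 + 140h^2 + 62h + 12)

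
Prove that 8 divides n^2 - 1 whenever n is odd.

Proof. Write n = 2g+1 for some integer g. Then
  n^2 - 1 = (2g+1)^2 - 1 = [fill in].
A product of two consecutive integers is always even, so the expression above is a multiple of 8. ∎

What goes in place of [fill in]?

4g(g + 1)

(2g+1)^2 - 1 = 4g^2 + 4g + 1 - 1 = 4g^2 + 4g = 4g(g+1).
Since g and g+1 are consecutive, g(g+1) is even, and 4·(even) is a multiple of 8.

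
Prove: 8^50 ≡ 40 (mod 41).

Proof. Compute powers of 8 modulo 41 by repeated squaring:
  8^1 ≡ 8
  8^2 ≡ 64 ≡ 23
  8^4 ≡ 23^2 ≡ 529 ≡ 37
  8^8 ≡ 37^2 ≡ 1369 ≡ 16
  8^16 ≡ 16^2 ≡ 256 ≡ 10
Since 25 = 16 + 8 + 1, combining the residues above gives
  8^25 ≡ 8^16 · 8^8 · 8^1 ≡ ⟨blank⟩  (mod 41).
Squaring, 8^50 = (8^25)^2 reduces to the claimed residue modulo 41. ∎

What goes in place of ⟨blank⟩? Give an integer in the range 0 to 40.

8^16 · 8^8 · 8^1 ≡ 10 · 16 · 8 = 1280.
1280 mod 41 = 9, so 8^25 ≡ 9 (mod 41).

9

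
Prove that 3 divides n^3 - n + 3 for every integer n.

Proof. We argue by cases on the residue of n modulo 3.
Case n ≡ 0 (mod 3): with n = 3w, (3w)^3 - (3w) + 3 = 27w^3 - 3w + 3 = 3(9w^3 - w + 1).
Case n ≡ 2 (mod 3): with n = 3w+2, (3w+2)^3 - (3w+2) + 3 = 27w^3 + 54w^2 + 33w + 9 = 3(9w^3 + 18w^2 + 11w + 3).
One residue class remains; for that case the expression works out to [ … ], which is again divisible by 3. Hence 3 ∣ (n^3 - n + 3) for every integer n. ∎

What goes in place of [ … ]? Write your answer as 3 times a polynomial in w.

3(9w^3 + 9w^2 + 2w + 1)

Only n ≡ 1 (mod 3) is unaccounted for. Put n = 3w+1:
(3w+1)^3 - (3w+1) + 3 expands to 27w^3 + 27w^2 + 6w + 3,
and factoring out 3 leaves 3(9w^3 + 9w^2 + 2w + 1).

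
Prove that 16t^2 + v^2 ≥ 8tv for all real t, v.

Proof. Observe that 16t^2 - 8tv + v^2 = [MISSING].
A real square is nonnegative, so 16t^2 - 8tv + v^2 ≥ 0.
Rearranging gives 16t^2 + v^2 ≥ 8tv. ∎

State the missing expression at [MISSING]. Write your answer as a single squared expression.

(4t - v)^2

16t^2 - 8tv + v^2 is a perfect-square trinomial: the outer terms are (4t)^2 and (v)^2, and the cross term is -2·4t·v.
So 16t^2 - 8tv + v^2 = (4t - v)^2 ≥ 0.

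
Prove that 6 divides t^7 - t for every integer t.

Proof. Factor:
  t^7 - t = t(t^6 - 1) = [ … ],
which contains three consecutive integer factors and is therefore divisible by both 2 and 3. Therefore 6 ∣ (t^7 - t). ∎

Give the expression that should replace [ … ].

t^6 - 1 = (t^2 - 1)(t^4 + t^2 + 1), and t^2 - 1 = (t-1)(t+1).
So t(t^6 - 1) = (t - 1)t(t + 1)(t^4 + t^2 + 1).

(t - 1)t(t + 1)(t^4 + t^2 + 1)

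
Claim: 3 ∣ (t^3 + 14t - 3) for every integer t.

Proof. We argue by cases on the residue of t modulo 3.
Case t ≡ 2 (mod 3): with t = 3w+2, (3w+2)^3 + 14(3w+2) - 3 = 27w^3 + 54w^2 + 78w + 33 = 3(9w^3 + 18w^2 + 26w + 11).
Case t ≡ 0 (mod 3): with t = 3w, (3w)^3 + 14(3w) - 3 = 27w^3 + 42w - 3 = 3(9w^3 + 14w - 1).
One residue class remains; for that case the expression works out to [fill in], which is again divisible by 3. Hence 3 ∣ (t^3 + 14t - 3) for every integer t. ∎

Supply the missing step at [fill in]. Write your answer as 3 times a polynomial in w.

The residues treated are {2, 0}, so the missing case is t ≡ 1 (mod 3); write t = 3w+1.
Then (3w+1)^3 + 14(3w+1) - 3 = 27w^3 + 27w^2 + 51w + 12 = 3(9w^3 + 9w^2 + 17w + 4).

3(9w^3 + 9w^2 + 17w + 4)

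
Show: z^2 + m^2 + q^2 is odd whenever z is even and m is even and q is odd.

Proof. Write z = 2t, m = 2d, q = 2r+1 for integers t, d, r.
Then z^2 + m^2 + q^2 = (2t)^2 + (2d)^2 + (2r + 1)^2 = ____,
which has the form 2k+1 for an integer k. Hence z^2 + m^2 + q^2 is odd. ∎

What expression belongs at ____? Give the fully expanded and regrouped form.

(2t)^2 + (2d)^2 + (2r + 1)^2 = 4d^2 + 4r^2 + 4r + 4t^2 + 1
= 2(2d^2 + 2r^2 + 2r + 2t^2) + 1.
Since 2d^2 + 2r^2 + 2r + 2t^2 is an integer, the sum of squares is of the form 2k+1 for an integer k.

2(2d^2 + 2r^2 + 2r + 2t^2) + 1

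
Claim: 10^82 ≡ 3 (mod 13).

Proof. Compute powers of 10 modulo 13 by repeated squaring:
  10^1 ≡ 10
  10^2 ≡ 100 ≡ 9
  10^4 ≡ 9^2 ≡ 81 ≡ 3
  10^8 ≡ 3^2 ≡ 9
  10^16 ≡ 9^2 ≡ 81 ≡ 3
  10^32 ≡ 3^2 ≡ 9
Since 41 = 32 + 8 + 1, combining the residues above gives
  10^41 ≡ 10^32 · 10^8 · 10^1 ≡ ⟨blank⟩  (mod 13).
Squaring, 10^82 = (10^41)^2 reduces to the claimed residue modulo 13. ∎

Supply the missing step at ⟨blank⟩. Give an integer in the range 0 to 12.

10^32 · 10^8 · 10^1 ≡ 9 · 9 · 10 = 810.
810 mod 13 = 4, so 10^41 ≡ 4 (mod 13).

4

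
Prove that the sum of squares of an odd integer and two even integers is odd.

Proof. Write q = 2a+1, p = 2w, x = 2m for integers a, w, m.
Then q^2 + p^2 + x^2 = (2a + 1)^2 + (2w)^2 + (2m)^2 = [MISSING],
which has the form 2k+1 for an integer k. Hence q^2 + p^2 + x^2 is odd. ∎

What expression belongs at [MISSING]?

2(2a^2 + 2a + 2m^2 + 2w^2) + 1

(2a + 1)^2 + (2w)^2 + (2m)^2 = 4a^2 + 4a + 4m^2 + 4w^2 + 1
= 2(2a^2 + 2a + 2m^2 + 2w^2) + 1.
Since 2a^2 + 2a + 2m^2 + 2w^2 is an integer, the sum of squares is of the form 2k+1 for an integer k.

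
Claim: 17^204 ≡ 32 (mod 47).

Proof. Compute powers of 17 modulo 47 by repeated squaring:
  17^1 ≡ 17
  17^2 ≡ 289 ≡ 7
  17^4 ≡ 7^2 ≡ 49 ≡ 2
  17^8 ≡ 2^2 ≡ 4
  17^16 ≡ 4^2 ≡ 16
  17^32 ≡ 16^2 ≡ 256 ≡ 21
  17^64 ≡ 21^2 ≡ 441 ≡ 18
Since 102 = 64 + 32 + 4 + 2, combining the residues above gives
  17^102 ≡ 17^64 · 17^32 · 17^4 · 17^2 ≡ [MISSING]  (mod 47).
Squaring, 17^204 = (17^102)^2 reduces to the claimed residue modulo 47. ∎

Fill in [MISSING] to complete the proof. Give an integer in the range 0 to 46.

28

Multiply the listed residues: 18 · 21 · 2 · 7 = 378 → 756 → 5292.
Reducing modulo 47: 5292 = 112·47 + 28, so 17^102 ≡ 28.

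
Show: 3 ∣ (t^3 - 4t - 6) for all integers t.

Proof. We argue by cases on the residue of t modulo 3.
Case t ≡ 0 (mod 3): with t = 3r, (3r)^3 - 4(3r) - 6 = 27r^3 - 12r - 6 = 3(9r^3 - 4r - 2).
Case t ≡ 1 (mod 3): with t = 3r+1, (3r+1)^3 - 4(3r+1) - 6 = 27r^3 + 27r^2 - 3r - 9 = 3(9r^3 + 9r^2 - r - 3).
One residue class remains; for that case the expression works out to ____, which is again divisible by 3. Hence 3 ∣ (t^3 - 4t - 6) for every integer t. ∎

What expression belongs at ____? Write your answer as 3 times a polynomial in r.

The residues treated are {0, 1}, so the missing case is t ≡ 2 (mod 3); write t = 3r+2.
Then (3r+2)^3 - 4(3r+2) - 6 = 27r^3 + 54r^2 + 24r - 6 = 3(9r^3 + 18r^2 + 8r - 2).

3(9r^3 + 18r^2 + 8r - 2)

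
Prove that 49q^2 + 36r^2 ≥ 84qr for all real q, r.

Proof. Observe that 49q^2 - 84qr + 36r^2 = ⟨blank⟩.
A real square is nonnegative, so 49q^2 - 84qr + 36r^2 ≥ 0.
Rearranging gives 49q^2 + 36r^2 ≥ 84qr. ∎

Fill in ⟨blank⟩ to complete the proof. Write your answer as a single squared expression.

(7q - 6r)^2

49q^2 - 84qr + 36r^2 is a perfect-square trinomial: the outer terms are (7q)^2 and (6r)^2, and the cross term is -2·7q·6r.
So 49q^2 - 84qr + 36r^2 = (7q - 6r)^2 ≥ 0.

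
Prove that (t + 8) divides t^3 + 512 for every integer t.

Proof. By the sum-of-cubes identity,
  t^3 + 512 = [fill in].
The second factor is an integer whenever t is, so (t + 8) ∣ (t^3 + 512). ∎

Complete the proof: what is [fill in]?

(t + 8)(t^2 - 8t + 64)

a^3 + b^3 = (a + b)(a^2 - ab + b^2). With a = t, b = 8:
t^3 + 512 = (t + 8)(t^2 - 8t + 64).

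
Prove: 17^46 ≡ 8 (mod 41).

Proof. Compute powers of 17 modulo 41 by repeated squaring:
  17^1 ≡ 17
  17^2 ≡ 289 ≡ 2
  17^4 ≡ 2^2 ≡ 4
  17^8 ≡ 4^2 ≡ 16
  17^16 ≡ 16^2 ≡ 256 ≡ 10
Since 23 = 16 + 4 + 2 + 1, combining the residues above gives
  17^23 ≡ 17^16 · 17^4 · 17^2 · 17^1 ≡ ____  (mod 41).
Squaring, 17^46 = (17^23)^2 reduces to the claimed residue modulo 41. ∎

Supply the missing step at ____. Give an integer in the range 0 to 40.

17^16 · 17^4 · 17^2 · 17^1 ≡ 10 · 4 · 2 · 17 = 1360.
1360 mod 41 = 7, so 17^23 ≡ 7 (mod 41).

7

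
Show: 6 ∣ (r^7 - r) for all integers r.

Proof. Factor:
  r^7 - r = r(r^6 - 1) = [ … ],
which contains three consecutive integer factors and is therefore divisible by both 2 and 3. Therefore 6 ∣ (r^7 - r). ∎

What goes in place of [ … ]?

(r - 1)r(r + 1)(r^4 + r^2 + 1)

r^6 - 1 = (r^2 - 1)(r^4 + r^2 + 1), and r^2 - 1 = (r-1)(r+1).
So r(r^6 - 1) = (r - 1)r(r + 1)(r^4 + r^2 + 1).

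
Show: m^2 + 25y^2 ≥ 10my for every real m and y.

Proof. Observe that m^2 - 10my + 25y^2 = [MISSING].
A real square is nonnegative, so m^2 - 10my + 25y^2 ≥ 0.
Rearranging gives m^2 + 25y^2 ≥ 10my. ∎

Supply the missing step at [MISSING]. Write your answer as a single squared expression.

The leading and trailing coefficients are 1^2 and 5^2, and 10 = 2·1·5, so the trinomial is (m - 5y)^2.
Hence m^2 - 10my + 25y^2 ≥ 0.

(m - 5y)^2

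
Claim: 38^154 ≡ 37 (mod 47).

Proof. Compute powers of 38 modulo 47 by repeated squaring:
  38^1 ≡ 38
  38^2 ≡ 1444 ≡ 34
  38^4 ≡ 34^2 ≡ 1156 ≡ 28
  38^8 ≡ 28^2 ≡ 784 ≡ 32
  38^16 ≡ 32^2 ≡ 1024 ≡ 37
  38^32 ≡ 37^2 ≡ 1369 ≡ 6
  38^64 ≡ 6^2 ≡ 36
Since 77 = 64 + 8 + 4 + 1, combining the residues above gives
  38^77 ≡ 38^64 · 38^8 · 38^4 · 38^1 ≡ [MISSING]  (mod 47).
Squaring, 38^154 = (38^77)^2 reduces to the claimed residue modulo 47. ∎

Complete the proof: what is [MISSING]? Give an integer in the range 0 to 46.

15

Multiply the listed residues: 36 · 32 · 28 · 38 = 1152 → 32256 → 1225728.
Reducing modulo 47: 1225728 = 26079·47 + 15, so 38^77 ≡ 15.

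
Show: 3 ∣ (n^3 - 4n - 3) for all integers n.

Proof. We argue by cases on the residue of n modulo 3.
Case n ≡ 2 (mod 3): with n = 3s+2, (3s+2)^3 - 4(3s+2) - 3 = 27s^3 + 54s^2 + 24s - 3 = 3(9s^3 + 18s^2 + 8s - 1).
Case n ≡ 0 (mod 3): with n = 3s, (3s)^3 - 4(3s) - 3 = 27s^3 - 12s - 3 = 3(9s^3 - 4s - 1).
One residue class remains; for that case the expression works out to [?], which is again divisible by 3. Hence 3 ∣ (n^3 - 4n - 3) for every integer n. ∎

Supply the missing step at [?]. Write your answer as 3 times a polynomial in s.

3(9s^3 + 9s^2 - s - 2)

Only n ≡ 1 (mod 3) is unaccounted for. Put n = 3s+1:
(3s+1)^3 - 4(3s+1) - 3 expands to 27s^3 + 27s^2 - 3s - 6,
and factoring out 3 leaves 3(9s^3 + 9s^2 - s - 2).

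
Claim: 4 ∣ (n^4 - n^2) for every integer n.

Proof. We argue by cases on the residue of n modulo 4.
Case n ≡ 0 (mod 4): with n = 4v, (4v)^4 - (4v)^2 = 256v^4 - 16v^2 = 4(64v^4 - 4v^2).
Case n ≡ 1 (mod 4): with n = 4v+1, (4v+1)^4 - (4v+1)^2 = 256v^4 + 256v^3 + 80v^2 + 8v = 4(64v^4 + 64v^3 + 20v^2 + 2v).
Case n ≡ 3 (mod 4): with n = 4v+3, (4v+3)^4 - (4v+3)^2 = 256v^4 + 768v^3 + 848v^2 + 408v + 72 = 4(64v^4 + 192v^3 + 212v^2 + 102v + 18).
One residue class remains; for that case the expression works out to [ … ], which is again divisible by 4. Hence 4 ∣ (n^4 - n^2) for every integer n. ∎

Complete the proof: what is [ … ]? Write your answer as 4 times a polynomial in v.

4(64v^4 + 128v^3 + 92v^2 + 28v + 3)

Only n ≡ 2 (mod 4) is unaccounted for. Put n = 4v+2:
(4v+2)^4 - (4v+2)^2 expands to 256v^4 + 512v^3 + 368v^2 + 112v + 12,
and factoring out 4 leaves 4(64v^4 + 128v^3 + 92v^2 + 28v + 3).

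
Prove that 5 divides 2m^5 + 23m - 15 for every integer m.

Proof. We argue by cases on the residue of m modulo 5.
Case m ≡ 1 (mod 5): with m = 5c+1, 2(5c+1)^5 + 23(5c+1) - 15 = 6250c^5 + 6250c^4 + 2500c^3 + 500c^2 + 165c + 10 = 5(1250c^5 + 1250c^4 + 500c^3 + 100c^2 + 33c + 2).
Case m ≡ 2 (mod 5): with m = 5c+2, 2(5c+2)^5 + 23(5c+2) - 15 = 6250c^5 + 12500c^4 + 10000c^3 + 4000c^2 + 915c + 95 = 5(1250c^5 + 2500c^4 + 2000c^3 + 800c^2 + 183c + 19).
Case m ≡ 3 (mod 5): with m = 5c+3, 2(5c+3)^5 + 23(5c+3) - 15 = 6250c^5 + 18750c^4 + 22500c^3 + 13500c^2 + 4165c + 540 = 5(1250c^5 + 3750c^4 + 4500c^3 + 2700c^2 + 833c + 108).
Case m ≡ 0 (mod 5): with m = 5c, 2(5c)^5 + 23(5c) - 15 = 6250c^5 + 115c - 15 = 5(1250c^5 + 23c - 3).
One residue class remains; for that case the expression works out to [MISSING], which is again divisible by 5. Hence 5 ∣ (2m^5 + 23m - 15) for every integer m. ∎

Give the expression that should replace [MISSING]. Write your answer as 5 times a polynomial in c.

The residues treated are {1, 2, 3, 0}, so the missing case is m ≡ 4 (mod 5); write m = 5c+4.
Then 2(5c+4)^5 + 23(5c+4) - 15 = 6250c^5 + 25000c^4 + 40000c^3 + 32000c^2 + 12915c + 2125 = 5(1250c^5 + 5000c^4 + 8000c^3 + 6400c^2 + 2583c + 425).

5(1250c^5 + 5000c^4 + 8000c^3 + 6400c^2 + 2583c + 425)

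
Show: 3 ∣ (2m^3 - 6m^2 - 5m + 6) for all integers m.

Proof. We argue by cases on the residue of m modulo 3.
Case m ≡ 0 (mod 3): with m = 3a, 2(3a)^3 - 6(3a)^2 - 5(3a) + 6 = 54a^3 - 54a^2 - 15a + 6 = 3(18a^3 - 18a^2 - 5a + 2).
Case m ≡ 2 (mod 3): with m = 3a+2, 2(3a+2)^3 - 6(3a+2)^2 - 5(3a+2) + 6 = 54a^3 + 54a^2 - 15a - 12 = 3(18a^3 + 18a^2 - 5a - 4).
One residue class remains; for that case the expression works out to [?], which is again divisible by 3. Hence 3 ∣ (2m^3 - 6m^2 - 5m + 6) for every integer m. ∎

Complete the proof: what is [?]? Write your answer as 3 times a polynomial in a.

The residues treated are {0, 2}, so the missing case is m ≡ 1 (mod 3); write m = 3a+1.
Then 2(3a+1)^3 - 6(3a+1)^2 - 5(3a+1) + 6 = 54a^3 - 33a - 3 = 3(18a^3 - 11a - 1).

3(18a^3 - 11a - 1)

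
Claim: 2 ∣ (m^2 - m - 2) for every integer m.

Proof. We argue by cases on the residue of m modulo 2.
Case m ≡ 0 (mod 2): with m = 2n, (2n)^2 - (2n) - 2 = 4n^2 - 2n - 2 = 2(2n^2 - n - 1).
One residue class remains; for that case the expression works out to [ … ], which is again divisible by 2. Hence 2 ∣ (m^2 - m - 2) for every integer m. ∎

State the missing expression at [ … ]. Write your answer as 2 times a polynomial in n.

Only m ≡ 1 (mod 2) is unaccounted for. Put m = 2n+1:
(2n+1)^2 - (2n+1) - 2 expands to 4n^2 + 2n - 2,
and factoring out 2 leaves 2(2n^2 + n - 1).

2(2n^2 + n - 1)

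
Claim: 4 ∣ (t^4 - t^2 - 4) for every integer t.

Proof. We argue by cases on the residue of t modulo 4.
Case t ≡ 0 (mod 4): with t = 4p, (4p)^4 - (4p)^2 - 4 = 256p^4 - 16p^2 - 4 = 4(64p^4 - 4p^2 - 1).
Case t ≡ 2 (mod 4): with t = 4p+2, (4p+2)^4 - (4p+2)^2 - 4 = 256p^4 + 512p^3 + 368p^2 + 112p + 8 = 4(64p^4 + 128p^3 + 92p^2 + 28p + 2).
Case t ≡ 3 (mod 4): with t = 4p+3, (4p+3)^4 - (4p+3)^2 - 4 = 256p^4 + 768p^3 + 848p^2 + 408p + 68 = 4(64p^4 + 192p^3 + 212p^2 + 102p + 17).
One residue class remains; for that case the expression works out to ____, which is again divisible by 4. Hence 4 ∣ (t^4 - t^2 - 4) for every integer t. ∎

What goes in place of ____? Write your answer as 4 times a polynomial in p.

The residues treated are {0, 2, 3}, so the missing case is t ≡ 1 (mod 4); write t = 4p+1.
Then (4p+1)^4 - (4p+1)^2 - 4 = 256p^4 + 256p^3 + 80p^2 + 8p - 4 = 4(64p^4 + 64p^3 + 20p^2 + 2p - 1).

4(64p^4 + 64p^3 + 20p^2 + 2p - 1)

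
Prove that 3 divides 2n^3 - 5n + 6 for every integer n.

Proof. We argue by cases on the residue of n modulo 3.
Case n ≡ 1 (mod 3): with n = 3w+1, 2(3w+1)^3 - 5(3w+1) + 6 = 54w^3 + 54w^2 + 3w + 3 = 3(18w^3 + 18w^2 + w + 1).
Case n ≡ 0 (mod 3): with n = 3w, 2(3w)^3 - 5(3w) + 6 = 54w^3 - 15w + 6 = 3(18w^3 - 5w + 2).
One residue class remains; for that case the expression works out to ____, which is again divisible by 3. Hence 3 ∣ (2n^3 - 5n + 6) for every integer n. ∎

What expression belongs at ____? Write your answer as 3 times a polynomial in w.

3(18w^3 + 36w^2 + 19w + 4)

The residues treated are {1, 0}, so the missing case is n ≡ 2 (mod 3); write n = 3w+2.
Then 2(3w+2)^3 - 5(3w+2) + 6 = 54w^3 + 108w^2 + 57w + 12 = 3(18w^3 + 36w^2 + 19w + 4).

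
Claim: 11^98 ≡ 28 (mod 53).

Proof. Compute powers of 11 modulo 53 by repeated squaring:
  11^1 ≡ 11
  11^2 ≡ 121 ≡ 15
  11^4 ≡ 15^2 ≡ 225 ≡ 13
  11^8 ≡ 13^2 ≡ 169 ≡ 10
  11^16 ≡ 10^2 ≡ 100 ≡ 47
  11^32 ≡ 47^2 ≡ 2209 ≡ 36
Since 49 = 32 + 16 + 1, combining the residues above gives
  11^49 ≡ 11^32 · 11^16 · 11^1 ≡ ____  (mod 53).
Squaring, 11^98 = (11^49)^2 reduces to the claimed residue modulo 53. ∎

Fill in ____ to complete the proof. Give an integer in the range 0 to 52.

9

11^32 · 11^16 · 11^1 ≡ 36 · 47 · 11 = 18612.
18612 mod 53 = 9, so 11^49 ≡ 9 (mod 53).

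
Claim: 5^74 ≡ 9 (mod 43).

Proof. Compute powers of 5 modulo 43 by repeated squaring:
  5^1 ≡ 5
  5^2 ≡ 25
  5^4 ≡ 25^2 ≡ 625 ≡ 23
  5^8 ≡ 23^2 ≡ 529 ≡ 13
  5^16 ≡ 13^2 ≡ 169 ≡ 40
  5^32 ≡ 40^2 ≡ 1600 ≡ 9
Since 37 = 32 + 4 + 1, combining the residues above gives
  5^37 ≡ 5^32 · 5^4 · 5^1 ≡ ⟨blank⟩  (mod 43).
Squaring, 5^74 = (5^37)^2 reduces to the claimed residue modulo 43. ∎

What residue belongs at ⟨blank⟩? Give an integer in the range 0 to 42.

3

5^32 · 5^4 · 5^1 ≡ 9 · 23 · 5 = 1035.
1035 mod 43 = 3, so 5^37 ≡ 3 (mod 43).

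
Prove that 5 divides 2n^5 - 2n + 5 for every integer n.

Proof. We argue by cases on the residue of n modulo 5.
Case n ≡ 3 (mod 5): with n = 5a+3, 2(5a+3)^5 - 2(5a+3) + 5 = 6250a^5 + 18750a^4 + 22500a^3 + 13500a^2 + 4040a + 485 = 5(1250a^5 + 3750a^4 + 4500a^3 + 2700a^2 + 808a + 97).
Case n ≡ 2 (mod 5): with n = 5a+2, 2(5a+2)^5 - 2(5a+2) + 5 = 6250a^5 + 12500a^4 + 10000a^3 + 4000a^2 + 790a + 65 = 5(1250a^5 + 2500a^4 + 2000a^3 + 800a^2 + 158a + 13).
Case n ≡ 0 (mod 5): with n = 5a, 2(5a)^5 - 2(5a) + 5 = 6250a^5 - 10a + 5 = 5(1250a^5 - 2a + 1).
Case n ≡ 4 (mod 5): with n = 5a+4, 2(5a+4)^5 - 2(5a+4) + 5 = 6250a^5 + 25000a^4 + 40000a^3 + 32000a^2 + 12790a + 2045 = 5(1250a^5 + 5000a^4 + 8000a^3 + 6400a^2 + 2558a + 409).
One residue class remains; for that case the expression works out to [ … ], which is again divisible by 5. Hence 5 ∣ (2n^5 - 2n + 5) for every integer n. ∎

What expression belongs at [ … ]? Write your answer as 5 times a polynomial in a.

5(1250a^5 + 1250a^4 + 500a^3 + 100a^2 + 8a + 1)

Only n ≡ 1 (mod 5) is unaccounted for. Put n = 5a+1:
2(5a+1)^5 - 2(5a+1) + 5 expands to 6250a^5 + 6250a^4 + 2500a^3 + 500a^2 + 40a + 5,
and factoring out 5 leaves 5(1250a^5 + 1250a^4 + 500a^3 + 100a^2 + 8a + 1).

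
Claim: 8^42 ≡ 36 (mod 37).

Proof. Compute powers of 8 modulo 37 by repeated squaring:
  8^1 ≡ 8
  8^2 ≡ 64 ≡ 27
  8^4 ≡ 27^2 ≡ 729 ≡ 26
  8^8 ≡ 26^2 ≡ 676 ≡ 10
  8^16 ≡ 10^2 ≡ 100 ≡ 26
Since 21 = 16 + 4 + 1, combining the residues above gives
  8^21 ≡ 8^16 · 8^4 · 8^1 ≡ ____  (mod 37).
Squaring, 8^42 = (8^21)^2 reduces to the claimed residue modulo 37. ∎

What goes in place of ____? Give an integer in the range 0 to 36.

6

Multiply the listed residues: 26 · 26 · 8 = 676 → 5408.
Reducing modulo 37: 5408 = 146·37 + 6, so 8^21 ≡ 6.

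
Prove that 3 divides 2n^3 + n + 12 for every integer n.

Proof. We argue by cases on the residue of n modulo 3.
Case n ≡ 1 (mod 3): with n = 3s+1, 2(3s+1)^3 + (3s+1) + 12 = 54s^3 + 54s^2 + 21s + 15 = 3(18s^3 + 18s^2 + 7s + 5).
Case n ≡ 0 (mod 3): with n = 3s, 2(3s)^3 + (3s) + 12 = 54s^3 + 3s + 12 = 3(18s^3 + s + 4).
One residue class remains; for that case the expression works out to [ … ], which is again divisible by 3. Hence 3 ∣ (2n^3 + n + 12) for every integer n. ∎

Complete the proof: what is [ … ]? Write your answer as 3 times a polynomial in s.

3(18s^3 + 36s^2 + 25s + 10)

Only n ≡ 2 (mod 3) is unaccounted for. Put n = 3s+2:
2(3s+2)^3 + (3s+2) + 12 expands to 54s^3 + 108s^2 + 75s + 30,
and factoring out 3 leaves 3(18s^3 + 36s^2 + 25s + 10).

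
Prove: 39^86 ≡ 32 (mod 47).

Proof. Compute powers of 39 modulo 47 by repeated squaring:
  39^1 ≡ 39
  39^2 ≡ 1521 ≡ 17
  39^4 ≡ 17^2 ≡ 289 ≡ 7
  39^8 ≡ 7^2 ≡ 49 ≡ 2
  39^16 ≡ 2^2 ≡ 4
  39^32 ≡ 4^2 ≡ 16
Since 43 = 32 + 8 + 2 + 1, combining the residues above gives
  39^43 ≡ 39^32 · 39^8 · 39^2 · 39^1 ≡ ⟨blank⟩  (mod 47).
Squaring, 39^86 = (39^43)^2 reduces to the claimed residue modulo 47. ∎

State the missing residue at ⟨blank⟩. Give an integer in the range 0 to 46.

Multiply the listed residues: 16 · 2 · 17 · 39 = 32 → 544 → 21216.
Reducing modulo 47: 21216 = 451·47 + 19, so 39^43 ≡ 19.

19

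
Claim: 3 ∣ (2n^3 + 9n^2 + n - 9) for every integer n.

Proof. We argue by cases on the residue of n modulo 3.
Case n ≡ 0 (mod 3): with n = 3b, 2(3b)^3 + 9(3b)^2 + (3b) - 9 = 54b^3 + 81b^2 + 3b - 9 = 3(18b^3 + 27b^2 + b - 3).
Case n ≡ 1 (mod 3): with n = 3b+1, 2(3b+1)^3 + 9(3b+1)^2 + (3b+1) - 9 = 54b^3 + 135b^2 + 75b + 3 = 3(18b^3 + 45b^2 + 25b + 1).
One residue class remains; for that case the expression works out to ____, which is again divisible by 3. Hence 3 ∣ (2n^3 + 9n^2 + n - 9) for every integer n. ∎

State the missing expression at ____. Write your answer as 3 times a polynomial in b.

Only n ≡ 2 (mod 3) is unaccounted for. Put n = 3b+2:
2(3b+2)^3 + 9(3b+2)^2 + (3b+2) - 9 expands to 54b^3 + 189b^2 + 183b + 45,
and factoring out 3 leaves 3(18b^3 + 63b^2 + 61b + 15).

3(18b^3 + 63b^2 + 61b + 15)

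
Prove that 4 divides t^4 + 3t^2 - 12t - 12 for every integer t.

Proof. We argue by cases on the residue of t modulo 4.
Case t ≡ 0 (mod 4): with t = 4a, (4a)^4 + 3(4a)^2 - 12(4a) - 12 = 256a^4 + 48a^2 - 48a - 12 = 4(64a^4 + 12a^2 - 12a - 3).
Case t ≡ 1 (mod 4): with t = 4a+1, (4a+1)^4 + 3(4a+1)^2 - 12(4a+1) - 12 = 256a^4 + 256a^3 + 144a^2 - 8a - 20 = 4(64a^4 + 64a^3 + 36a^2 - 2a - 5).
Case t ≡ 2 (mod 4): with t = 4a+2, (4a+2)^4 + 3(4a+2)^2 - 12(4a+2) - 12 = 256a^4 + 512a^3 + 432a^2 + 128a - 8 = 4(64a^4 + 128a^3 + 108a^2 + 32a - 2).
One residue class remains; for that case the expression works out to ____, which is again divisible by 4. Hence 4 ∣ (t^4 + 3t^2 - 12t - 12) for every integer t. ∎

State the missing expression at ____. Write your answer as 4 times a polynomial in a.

The residues treated are {0, 1, 2}, so the missing case is t ≡ 3 (mod 4); write t = 4a+3.
Then (4a+3)^4 + 3(4a+3)^2 - 12(4a+3) - 12 = 256a^4 + 768a^3 + 912a^2 + 456a + 60 = 4(64a^4 + 192a^3 + 228a^2 + 114a + 15).

4(64a^4 + 192a^3 + 228a^2 + 114a + 15)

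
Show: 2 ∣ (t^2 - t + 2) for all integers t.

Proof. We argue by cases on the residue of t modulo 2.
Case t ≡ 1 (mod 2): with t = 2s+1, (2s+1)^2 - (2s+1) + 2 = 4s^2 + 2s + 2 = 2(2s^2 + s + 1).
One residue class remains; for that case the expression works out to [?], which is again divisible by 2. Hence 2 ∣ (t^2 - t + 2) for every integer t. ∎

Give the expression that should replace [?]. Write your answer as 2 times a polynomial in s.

Only t ≡ 0 (mod 2) is unaccounted for. Put t = 2s:
(2s)^2 - (2s) + 2 expands to 4s^2 - 2s + 2,
and factoring out 2 leaves 2(2s^2 - s + 1).

2(2s^2 - s + 1)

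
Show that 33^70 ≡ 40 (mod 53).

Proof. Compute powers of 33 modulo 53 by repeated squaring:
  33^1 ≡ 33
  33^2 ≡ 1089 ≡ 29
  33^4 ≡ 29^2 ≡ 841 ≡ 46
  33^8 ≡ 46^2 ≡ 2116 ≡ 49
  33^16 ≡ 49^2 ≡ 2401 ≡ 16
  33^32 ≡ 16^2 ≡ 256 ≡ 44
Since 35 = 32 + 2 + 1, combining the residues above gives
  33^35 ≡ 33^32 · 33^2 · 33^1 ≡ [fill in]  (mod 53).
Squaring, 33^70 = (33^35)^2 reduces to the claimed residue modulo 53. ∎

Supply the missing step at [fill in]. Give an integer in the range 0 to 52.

26

33^32 · 33^2 · 33^1 ≡ 44 · 29 · 33 = 42108.
42108 mod 53 = 26, so 33^35 ≡ 26 (mod 53).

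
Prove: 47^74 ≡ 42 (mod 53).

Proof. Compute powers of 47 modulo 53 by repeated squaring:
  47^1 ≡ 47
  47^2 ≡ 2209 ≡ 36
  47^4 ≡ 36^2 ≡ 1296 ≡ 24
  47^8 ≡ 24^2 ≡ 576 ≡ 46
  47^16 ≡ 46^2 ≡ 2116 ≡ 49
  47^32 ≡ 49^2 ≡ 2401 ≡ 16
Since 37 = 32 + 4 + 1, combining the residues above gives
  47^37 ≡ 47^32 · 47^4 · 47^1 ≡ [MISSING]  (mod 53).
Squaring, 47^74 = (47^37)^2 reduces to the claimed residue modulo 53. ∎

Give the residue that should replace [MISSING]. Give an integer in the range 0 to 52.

47^32 · 47^4 · 47^1 ≡ 16 · 24 · 47 = 18048.
18048 mod 53 = 28, so 47^37 ≡ 28 (mod 53).

28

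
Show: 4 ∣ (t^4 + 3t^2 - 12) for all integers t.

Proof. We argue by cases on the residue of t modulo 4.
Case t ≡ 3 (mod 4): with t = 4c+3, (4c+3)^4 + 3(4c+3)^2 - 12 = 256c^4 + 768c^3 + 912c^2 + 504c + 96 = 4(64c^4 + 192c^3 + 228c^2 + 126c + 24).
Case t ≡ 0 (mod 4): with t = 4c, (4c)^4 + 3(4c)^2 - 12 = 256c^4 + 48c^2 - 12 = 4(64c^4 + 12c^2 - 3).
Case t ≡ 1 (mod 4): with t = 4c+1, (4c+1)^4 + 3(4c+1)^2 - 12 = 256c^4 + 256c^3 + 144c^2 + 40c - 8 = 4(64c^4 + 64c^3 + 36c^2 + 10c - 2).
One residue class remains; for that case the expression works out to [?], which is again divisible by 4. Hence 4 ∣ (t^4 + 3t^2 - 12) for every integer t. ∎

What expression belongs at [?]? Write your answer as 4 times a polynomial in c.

4(64c^4 + 128c^3 + 108c^2 + 44c + 4)

The residues treated are {3, 0, 1}, so the missing case is t ≡ 2 (mod 4); write t = 4c+2.
Then (4c+2)^4 + 3(4c+2)^2 - 12 = 256c^4 + 512c^3 + 432c^2 + 176c + 16 = 4(64c^4 + 128c^3 + 108c^2 + 44c + 4).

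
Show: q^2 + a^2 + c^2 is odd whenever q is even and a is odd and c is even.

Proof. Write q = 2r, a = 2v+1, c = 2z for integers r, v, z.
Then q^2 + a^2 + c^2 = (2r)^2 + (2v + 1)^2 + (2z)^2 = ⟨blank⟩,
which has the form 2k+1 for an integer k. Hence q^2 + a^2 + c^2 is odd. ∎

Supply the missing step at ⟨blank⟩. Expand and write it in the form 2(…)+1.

(2r)^2 + (2v + 1)^2 + (2z)^2 = 4r^2 + 4v^2 + 4v + 4z^2 + 1
= 2(2r^2 + 2v^2 + 2v + 2z^2) + 1.
Since 2r^2 + 2v^2 + 2v + 2z^2 is an integer, the sum of squares is of the form 2k+1 for an integer k.

2(2r^2 + 2v^2 + 2v + 2z^2) + 1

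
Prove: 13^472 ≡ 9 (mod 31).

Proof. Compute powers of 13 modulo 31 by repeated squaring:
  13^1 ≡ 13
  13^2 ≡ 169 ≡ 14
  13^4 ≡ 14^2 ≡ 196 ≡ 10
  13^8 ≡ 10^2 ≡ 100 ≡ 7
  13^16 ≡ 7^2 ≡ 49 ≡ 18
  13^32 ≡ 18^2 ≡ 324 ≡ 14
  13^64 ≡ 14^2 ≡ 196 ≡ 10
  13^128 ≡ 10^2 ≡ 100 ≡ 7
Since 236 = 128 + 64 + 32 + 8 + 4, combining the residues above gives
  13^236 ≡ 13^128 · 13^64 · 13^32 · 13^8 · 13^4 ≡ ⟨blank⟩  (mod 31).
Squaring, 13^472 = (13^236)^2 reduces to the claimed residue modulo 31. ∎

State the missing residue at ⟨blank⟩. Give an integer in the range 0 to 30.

28

Multiply the listed residues: 7 · 10 · 14 · 7 · 10 = 70 → 980 → 6860 → 68600.
Reducing modulo 31: 68600 = 2212·31 + 28, so 13^236 ≡ 28.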